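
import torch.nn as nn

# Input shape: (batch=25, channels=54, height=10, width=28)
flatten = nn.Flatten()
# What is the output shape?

Input shape: (25, 54, 10, 28)
Output shape: (25, 15120)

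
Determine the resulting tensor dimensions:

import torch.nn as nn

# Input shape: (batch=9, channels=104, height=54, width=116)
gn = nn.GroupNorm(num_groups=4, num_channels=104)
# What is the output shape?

Input shape: (9, 104, 54, 116)
Output shape: (9, 104, 54, 116)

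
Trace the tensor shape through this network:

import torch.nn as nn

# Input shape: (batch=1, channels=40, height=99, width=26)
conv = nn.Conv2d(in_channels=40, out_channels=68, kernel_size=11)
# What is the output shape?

Input shape: (1, 40, 99, 26)
Output shape: (1, 68, 89, 16)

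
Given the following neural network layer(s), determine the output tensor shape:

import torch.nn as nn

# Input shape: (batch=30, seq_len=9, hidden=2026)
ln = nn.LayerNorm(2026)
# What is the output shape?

Input shape: (30, 9, 2026)
Output shape: (30, 9, 2026)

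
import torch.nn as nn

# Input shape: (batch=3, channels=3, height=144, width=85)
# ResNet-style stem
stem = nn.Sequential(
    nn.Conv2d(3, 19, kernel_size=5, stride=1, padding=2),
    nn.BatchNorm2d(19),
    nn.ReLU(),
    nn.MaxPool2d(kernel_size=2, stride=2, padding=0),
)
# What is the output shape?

Input shape: (3, 3, 144, 85)
  -> after Conv2d 5x5 stride=1: (3, 19, 144, 85)
Output shape: (3, 19, 72, 42)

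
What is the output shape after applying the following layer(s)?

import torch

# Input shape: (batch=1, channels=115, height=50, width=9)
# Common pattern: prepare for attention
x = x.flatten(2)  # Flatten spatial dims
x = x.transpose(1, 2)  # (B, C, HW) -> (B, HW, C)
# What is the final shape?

Input shape: (1, 115, 50, 9)
  -> after flatten(2): (1, 115, 450)
Output shape: (1, 450, 115)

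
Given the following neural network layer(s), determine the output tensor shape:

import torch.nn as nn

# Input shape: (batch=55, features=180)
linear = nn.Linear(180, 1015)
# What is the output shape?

Input shape: (55, 180)
Output shape: (55, 1015)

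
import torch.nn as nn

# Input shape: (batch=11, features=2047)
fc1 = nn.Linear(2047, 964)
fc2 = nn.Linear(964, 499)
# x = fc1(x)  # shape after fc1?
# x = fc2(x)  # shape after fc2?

Input shape: (11, 2047)
  -> after fc1: (11, 964)
Output shape: (11, 499)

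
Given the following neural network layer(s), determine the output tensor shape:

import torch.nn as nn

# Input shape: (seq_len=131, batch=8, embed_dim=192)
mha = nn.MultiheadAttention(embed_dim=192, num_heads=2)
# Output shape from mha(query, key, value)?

Input shape: (131, 8, 192)
Output shape: (131, 8, 192)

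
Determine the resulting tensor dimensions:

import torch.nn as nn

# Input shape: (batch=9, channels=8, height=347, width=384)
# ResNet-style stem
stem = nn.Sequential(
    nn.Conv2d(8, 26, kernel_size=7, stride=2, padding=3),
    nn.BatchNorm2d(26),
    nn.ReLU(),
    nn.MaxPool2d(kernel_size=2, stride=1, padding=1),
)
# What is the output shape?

Input shape: (9, 8, 347, 384)
  -> after Conv2d 7x7 stride=2: (9, 26, 174, 192)
Output shape: (9, 26, 175, 193)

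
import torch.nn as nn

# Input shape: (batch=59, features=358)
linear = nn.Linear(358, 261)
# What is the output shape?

Input shape: (59, 358)
Output shape: (59, 261)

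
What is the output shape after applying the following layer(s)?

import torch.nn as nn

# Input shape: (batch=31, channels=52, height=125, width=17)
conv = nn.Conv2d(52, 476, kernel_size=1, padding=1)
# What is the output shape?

Input shape: (31, 52, 125, 17)
Output shape: (31, 476, 127, 19)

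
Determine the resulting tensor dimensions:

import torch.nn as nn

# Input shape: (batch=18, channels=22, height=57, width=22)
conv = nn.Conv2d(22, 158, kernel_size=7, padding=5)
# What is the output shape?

Input shape: (18, 22, 57, 22)
Output shape: (18, 158, 61, 26)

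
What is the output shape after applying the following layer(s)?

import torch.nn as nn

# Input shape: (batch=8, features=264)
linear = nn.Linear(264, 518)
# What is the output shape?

Input shape: (8, 264)
Output shape: (8, 518)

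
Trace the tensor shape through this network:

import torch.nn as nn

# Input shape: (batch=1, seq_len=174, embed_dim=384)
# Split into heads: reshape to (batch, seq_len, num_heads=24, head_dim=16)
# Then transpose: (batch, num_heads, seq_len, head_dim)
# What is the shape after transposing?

Input shape: (1, 174, 384)
  -> after reshape: (1, 174, 24, 16)
Output shape: (1, 24, 174, 16)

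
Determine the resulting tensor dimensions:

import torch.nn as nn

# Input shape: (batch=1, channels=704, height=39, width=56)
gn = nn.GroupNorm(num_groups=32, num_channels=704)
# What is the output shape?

Input shape: (1, 704, 39, 56)
Output shape: (1, 704, 39, 56)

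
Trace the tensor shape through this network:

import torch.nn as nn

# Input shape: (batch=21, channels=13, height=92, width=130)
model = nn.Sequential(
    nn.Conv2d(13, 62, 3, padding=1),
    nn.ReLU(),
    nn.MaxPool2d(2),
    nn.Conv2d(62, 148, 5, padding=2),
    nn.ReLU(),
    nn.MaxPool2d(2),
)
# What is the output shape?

Input shape: (21, 13, 92, 130)
  -> after first Conv2d: (21, 62, 92, 130)
  -> after first MaxPool2d: (21, 62, 46, 65)
  -> after second Conv2d: (21, 148, 46, 65)
Output shape: (21, 148, 23, 32)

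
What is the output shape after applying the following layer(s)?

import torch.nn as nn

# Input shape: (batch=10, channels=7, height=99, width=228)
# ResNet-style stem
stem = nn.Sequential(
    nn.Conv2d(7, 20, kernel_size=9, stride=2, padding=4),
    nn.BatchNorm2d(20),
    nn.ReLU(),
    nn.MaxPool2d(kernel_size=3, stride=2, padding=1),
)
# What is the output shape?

Input shape: (10, 7, 99, 228)
  -> after Conv2d 9x9 stride=2: (10, 20, 50, 114)
Output shape: (10, 20, 25, 57)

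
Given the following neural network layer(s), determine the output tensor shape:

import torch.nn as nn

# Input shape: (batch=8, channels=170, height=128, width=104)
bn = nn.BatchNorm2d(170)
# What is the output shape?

Input shape: (8, 170, 128, 104)
Output shape: (8, 170, 128, 104)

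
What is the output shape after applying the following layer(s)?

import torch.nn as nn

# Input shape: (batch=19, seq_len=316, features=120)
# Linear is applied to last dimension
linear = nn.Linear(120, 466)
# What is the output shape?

Input shape: (19, 316, 120)
Output shape: (19, 316, 466)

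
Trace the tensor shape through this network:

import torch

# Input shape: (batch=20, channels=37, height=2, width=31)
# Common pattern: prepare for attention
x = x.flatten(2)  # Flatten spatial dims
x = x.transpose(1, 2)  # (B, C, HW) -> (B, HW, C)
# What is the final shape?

Input shape: (20, 37, 2, 31)
  -> after flatten(2): (20, 37, 62)
Output shape: (20, 62, 37)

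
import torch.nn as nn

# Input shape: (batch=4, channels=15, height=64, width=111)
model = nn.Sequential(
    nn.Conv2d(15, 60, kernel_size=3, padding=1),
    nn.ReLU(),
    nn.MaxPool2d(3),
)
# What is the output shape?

Input shape: (4, 15, 64, 111)
  -> after Conv2d: (4, 60, 64, 111)
  -> after ReLU: (4, 60, 64, 111)
Output shape: (4, 60, 21, 37)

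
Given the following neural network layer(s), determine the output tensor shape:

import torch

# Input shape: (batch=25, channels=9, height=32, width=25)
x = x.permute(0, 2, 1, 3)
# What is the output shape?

Input shape: (25, 9, 32, 25)
Output shape: (25, 32, 9, 25)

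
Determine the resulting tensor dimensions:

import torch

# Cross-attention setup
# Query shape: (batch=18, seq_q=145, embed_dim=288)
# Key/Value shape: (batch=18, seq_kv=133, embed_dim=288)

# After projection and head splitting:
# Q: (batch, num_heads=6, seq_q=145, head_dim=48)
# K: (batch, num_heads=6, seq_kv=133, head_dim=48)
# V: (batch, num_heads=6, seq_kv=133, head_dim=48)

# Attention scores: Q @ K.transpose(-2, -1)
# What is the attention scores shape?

Input shape: (18, 145, 288)
Output shape: (18, 6, 145, 133)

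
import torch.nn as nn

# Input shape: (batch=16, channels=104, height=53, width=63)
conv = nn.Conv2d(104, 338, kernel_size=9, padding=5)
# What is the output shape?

Input shape: (16, 104, 53, 63)
Output shape: (16, 338, 55, 65)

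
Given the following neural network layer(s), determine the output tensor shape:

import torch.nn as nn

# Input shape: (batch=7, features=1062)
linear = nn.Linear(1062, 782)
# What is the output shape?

Input shape: (7, 1062)
Output shape: (7, 782)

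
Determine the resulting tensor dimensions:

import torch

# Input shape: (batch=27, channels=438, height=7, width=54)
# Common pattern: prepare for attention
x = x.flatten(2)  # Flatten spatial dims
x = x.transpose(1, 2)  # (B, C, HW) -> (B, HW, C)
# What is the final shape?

Input shape: (27, 438, 7, 54)
  -> after flatten(2): (27, 438, 378)
Output shape: (27, 378, 438)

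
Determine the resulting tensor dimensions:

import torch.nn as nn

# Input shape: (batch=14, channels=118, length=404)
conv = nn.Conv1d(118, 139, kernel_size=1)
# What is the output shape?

Input shape: (14, 118, 404)
Output shape: (14, 139, 404)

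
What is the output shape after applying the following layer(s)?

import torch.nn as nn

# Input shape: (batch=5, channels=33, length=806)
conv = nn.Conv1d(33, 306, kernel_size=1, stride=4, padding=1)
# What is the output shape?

Input shape: (5, 33, 806)
Output shape: (5, 306, 202)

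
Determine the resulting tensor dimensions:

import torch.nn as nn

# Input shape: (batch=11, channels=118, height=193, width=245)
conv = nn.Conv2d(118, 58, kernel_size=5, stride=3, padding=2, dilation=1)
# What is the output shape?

Input shape: (11, 118, 193, 245)
Output shape: (11, 58, 65, 82)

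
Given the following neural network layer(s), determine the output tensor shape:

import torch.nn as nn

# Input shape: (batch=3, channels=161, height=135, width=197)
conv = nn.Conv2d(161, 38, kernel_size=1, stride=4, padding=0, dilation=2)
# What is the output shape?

Input shape: (3, 161, 135, 197)
Output shape: (3, 38, 34, 50)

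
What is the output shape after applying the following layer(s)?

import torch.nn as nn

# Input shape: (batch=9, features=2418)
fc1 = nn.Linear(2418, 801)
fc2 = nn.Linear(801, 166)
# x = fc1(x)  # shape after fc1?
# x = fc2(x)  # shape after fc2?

Input shape: (9, 2418)
  -> after fc1: (9, 801)
Output shape: (9, 166)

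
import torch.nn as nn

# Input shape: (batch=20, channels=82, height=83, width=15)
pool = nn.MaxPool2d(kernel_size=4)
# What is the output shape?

Input shape: (20, 82, 83, 15)
Output shape: (20, 82, 20, 3)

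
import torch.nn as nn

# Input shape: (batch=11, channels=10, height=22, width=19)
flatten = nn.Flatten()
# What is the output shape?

Input shape: (11, 10, 22, 19)
Output shape: (11, 4180)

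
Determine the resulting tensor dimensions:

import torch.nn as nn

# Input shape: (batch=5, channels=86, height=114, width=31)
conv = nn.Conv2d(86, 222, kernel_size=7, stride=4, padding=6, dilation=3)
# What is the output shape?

Input shape: (5, 86, 114, 31)
Output shape: (5, 222, 27, 7)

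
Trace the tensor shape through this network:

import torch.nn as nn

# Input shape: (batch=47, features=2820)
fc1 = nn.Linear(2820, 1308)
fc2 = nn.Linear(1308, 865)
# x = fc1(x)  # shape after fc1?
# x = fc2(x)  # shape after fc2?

Input shape: (47, 2820)
  -> after fc1: (47, 1308)
Output shape: (47, 865)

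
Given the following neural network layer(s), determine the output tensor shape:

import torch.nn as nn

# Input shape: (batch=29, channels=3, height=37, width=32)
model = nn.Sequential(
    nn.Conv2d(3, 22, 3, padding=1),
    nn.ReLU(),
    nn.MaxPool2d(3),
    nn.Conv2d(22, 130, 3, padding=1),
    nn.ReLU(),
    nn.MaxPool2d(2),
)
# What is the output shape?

Input shape: (29, 3, 37, 32)
  -> after first Conv2d: (29, 22, 37, 32)
  -> after first MaxPool2d: (29, 22, 12, 10)
  -> after second Conv2d: (29, 130, 12, 10)
Output shape: (29, 130, 6, 5)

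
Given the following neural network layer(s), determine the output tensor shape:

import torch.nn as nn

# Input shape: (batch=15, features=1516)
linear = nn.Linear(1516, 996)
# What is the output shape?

Input shape: (15, 1516)
Output shape: (15, 996)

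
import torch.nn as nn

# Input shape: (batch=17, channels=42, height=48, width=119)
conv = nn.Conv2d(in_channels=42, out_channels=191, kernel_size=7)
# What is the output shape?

Input shape: (17, 42, 48, 119)
Output shape: (17, 191, 42, 113)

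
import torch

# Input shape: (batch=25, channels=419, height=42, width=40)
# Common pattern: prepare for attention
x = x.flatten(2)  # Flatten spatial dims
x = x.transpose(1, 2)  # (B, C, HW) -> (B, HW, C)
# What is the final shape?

Input shape: (25, 419, 42, 40)
  -> after flatten(2): (25, 419, 1680)
Output shape: (25, 1680, 419)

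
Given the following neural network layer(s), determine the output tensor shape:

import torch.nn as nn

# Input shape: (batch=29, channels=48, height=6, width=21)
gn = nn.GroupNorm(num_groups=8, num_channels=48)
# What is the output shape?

Input shape: (29, 48, 6, 21)
Output shape: (29, 48, 6, 21)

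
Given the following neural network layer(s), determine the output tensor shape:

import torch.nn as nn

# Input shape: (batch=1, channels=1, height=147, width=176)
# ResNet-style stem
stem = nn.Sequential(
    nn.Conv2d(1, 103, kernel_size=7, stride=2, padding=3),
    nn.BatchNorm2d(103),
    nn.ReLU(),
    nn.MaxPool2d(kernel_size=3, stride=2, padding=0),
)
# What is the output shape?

Input shape: (1, 1, 147, 176)
  -> after Conv2d 7x7 stride=2: (1, 103, 74, 88)
Output shape: (1, 103, 36, 43)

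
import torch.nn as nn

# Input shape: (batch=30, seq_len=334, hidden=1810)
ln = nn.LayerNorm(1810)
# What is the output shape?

Input shape: (30, 334, 1810)
Output shape: (30, 334, 1810)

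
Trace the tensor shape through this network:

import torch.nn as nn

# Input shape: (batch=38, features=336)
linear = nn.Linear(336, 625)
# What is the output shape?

Input shape: (38, 336)
Output shape: (38, 625)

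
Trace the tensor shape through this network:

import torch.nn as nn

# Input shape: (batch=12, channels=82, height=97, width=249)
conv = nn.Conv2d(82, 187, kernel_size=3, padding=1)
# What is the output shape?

Input shape: (12, 82, 97, 249)
Output shape: (12, 187, 97, 249)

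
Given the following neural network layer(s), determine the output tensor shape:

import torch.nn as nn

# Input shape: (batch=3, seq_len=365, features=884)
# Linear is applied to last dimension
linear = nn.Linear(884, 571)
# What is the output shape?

Input shape: (3, 365, 884)
Output shape: (3, 365, 571)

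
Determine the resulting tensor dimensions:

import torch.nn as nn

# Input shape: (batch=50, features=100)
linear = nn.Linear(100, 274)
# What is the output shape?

Input shape: (50, 100)
Output shape: (50, 274)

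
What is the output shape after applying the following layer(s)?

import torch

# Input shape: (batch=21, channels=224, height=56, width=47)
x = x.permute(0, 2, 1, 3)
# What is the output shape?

Input shape: (21, 224, 56, 47)
Output shape: (21, 56, 224, 47)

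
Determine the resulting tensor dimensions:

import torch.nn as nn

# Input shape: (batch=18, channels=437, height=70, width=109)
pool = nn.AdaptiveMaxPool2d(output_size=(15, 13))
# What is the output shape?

Input shape: (18, 437, 70, 109)
Output shape: (18, 437, 15, 13)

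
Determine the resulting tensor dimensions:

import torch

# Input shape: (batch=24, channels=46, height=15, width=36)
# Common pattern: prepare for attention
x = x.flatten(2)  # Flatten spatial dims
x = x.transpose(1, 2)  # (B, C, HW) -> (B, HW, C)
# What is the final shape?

Input shape: (24, 46, 15, 36)
  -> after flatten(2): (24, 46, 540)
Output shape: (24, 540, 46)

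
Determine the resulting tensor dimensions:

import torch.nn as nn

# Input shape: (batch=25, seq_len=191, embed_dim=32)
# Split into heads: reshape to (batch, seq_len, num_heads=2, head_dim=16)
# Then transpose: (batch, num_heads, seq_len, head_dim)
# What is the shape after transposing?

Input shape: (25, 191, 32)
  -> after reshape: (25, 191, 2, 16)
Output shape: (25, 2, 191, 16)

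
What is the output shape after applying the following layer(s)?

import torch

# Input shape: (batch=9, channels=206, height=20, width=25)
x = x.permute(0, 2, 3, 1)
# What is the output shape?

Input shape: (9, 206, 20, 25)
Output shape: (9, 20, 25, 206)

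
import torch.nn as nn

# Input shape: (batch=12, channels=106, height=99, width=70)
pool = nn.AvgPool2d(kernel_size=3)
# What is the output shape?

Input shape: (12, 106, 99, 70)
Output shape: (12, 106, 33, 23)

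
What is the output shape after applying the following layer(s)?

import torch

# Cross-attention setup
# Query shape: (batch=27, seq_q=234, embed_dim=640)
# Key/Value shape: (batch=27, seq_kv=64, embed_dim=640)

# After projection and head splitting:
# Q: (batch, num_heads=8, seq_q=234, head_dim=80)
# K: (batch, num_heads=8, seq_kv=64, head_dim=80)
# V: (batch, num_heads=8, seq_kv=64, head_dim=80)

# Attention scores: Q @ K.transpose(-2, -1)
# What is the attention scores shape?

Input shape: (27, 234, 640)
Output shape: (27, 8, 234, 64)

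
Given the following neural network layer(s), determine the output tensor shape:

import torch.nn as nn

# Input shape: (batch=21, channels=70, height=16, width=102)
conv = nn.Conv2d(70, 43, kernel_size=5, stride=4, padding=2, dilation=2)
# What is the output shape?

Input shape: (21, 70, 16, 102)
Output shape: (21, 43, 3, 25)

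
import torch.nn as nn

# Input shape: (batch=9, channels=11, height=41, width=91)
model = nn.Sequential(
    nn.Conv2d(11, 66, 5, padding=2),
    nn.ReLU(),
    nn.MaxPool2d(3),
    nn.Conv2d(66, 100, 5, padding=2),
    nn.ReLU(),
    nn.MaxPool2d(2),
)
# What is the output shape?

Input shape: (9, 11, 41, 91)
  -> after first Conv2d: (9, 66, 41, 91)
  -> after first MaxPool2d: (9, 66, 13, 30)
  -> after second Conv2d: (9, 100, 13, 30)
Output shape: (9, 100, 6, 15)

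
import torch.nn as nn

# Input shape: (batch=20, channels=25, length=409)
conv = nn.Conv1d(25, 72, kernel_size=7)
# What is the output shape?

Input shape: (20, 25, 409)
Output shape: (20, 72, 403)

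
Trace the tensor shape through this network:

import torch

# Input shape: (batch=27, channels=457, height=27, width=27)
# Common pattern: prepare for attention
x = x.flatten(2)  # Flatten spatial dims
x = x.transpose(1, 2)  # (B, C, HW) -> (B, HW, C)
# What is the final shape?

Input shape: (27, 457, 27, 27)
  -> after flatten(2): (27, 457, 729)
Output shape: (27, 729, 457)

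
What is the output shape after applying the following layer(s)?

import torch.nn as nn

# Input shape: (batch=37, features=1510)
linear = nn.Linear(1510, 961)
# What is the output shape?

Input shape: (37, 1510)
Output shape: (37, 961)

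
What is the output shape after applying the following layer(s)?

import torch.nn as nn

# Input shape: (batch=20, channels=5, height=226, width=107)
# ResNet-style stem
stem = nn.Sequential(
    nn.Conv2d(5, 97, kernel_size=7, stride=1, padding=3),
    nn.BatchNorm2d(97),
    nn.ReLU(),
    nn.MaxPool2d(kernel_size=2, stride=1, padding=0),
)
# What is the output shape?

Input shape: (20, 5, 226, 107)
  -> after Conv2d 7x7 stride=1: (20, 97, 226, 107)
Output shape: (20, 97, 225, 106)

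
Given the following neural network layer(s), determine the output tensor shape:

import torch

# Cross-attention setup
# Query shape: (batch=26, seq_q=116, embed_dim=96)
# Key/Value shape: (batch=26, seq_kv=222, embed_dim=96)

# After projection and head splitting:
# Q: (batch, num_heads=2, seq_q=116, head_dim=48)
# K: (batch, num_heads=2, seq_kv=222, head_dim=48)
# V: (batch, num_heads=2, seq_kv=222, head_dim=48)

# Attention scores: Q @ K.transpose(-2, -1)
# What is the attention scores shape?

Input shape: (26, 116, 96)
Output shape: (26, 2, 116, 222)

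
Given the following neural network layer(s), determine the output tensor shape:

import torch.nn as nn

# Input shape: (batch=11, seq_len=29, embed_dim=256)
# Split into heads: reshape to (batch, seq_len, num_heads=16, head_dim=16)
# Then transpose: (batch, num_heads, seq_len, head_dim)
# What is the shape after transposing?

Input shape: (11, 29, 256)
  -> after reshape: (11, 29, 16, 16)
Output shape: (11, 16, 29, 16)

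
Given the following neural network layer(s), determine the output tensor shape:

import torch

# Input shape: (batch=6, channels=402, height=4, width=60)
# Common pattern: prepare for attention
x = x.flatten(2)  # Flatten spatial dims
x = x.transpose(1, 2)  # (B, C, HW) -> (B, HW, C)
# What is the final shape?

Input shape: (6, 402, 4, 60)
  -> after flatten(2): (6, 402, 240)
Output shape: (6, 240, 402)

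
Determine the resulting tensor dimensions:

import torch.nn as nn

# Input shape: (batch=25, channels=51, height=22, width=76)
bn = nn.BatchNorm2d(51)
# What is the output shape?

Input shape: (25, 51, 22, 76)
Output shape: (25, 51, 22, 76)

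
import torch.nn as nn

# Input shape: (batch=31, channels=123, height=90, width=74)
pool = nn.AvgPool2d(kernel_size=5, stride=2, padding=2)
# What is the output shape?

Input shape: (31, 123, 90, 74)
Output shape: (31, 123, 45, 37)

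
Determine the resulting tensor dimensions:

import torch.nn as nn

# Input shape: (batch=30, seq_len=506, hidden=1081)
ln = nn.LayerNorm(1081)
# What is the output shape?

Input shape: (30, 506, 1081)
Output shape: (30, 506, 1081)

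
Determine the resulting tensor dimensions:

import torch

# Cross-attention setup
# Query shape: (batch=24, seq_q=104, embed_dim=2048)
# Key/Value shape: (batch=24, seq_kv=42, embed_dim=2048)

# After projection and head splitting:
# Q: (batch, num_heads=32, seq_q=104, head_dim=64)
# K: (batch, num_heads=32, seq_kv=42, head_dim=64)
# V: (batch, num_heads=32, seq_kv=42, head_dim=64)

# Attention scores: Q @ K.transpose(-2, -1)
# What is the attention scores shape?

Input shape: (24, 104, 2048)
Output shape: (24, 32, 104, 42)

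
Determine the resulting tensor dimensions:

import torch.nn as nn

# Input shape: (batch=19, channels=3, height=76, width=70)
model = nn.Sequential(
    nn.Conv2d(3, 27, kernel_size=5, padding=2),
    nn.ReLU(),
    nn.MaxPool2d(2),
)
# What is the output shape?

Input shape: (19, 3, 76, 70)
  -> after Conv2d: (19, 27, 76, 70)
  -> after ReLU: (19, 27, 76, 70)
Output shape: (19, 27, 38, 35)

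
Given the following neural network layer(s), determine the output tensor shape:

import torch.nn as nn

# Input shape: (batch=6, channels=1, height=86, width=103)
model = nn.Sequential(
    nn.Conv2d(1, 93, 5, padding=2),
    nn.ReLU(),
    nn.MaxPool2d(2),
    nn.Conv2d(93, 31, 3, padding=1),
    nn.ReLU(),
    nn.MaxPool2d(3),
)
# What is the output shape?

Input shape: (6, 1, 86, 103)
  -> after first Conv2d: (6, 93, 86, 103)
  -> after first MaxPool2d: (6, 93, 43, 51)
  -> after second Conv2d: (6, 31, 43, 51)
Output shape: (6, 31, 14, 17)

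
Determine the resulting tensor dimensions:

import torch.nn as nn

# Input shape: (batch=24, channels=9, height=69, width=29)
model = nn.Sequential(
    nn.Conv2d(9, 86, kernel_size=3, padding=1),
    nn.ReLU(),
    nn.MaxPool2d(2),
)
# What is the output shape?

Input shape: (24, 9, 69, 29)
  -> after Conv2d: (24, 86, 69, 29)
  -> after ReLU: (24, 86, 69, 29)
Output shape: (24, 86, 34, 14)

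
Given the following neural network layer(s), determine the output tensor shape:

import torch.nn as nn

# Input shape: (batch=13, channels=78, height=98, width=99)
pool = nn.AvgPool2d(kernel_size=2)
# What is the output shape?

Input shape: (13, 78, 98, 99)
Output shape: (13, 78, 49, 49)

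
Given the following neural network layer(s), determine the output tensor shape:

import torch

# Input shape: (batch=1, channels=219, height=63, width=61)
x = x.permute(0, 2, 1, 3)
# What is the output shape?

Input shape: (1, 219, 63, 61)
Output shape: (1, 63, 219, 61)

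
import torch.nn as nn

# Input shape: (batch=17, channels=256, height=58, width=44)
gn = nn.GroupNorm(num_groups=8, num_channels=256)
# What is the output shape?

Input shape: (17, 256, 58, 44)
Output shape: (17, 256, 58, 44)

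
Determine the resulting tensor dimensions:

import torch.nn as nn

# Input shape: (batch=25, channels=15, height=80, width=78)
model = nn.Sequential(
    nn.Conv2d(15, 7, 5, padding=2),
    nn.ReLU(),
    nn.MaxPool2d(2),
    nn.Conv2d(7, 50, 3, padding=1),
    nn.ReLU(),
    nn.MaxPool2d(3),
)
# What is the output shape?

Input shape: (25, 15, 80, 78)
  -> after first Conv2d: (25, 7, 80, 78)
  -> after first MaxPool2d: (25, 7, 40, 39)
  -> after second Conv2d: (25, 50, 40, 39)
Output shape: (25, 50, 13, 13)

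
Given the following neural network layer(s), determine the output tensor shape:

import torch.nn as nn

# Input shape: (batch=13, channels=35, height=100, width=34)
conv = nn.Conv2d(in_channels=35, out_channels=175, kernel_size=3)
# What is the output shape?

Input shape: (13, 35, 100, 34)
Output shape: (13, 175, 98, 32)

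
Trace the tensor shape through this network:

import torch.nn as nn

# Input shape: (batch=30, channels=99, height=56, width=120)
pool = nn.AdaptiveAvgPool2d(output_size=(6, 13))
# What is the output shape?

Input shape: (30, 99, 56, 120)
Output shape: (30, 99, 6, 13)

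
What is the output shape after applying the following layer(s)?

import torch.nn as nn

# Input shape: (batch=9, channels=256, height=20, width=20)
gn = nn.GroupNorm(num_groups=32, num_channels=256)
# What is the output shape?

Input shape: (9, 256, 20, 20)
Output shape: (9, 256, 20, 20)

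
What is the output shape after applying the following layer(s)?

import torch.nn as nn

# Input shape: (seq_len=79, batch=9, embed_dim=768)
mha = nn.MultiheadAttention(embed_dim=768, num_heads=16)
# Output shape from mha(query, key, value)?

Input shape: (79, 9, 768)
Output shape: (79, 9, 768)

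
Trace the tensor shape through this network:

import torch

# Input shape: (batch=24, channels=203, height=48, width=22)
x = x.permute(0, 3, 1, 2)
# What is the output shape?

Input shape: (24, 203, 48, 22)
Output shape: (24, 22, 203, 48)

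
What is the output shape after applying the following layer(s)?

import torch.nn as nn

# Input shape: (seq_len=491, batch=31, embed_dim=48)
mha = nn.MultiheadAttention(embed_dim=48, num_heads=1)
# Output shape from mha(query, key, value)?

Input shape: (491, 31, 48)
Output shape: (491, 31, 48)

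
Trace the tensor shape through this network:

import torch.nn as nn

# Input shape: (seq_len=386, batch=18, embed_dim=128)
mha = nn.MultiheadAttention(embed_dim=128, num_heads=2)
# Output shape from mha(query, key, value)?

Input shape: (386, 18, 128)
Output shape: (386, 18, 128)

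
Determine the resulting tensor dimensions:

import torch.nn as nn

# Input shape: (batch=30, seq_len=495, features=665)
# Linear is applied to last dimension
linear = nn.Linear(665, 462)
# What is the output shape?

Input shape: (30, 495, 665)
Output shape: (30, 495, 462)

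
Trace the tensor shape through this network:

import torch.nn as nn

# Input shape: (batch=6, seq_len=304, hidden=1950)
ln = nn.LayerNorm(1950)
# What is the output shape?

Input shape: (6, 304, 1950)
Output shape: (6, 304, 1950)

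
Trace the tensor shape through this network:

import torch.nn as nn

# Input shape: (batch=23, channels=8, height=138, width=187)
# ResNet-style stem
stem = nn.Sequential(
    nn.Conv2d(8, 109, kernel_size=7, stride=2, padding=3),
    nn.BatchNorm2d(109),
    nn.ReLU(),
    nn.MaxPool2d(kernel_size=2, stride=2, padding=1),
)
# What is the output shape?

Input shape: (23, 8, 138, 187)
  -> after Conv2d 7x7 stride=2: (23, 109, 69, 94)
Output shape: (23, 109, 35, 48)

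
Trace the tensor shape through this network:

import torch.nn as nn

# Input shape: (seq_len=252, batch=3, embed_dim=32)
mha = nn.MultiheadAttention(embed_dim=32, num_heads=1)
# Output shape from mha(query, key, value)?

Input shape: (252, 3, 32)
Output shape: (252, 3, 32)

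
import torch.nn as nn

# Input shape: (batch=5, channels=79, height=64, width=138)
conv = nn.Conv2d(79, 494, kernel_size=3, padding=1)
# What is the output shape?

Input shape: (5, 79, 64, 138)
Output shape: (5, 494, 64, 138)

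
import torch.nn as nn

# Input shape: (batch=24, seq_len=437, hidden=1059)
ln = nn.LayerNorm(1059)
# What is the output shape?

Input shape: (24, 437, 1059)
Output shape: (24, 437, 1059)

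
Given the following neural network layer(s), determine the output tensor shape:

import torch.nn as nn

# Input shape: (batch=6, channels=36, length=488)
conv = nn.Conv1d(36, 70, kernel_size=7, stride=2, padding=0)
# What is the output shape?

Input shape: (6, 36, 488)
Output shape: (6, 70, 241)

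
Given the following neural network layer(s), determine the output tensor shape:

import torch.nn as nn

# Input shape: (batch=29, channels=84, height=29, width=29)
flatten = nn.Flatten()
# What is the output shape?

Input shape: (29, 84, 29, 29)
Output shape: (29, 70644)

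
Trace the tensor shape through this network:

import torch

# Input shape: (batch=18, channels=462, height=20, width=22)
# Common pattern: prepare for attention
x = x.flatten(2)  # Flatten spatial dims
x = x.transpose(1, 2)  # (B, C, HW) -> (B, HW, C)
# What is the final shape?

Input shape: (18, 462, 20, 22)
  -> after flatten(2): (18, 462, 440)
Output shape: (18, 440, 462)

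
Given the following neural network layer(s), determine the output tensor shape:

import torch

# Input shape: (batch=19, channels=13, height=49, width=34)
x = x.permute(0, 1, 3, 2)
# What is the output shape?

Input shape: (19, 13, 49, 34)
Output shape: (19, 13, 34, 49)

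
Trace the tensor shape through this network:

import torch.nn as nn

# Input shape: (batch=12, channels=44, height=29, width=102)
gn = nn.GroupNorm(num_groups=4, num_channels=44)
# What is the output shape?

Input shape: (12, 44, 29, 102)
Output shape: (12, 44, 29, 102)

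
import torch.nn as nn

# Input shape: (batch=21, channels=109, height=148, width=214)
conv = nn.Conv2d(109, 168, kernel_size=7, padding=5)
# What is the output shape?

Input shape: (21, 109, 148, 214)
Output shape: (21, 168, 152, 218)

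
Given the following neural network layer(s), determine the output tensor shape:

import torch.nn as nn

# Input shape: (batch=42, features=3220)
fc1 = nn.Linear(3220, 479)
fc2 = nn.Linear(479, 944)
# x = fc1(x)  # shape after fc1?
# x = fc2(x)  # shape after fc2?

Input shape: (42, 3220)
  -> after fc1: (42, 479)
Output shape: (42, 944)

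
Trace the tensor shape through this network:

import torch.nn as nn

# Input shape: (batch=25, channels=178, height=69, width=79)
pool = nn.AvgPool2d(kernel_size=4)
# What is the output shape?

Input shape: (25, 178, 69, 79)
Output shape: (25, 178, 17, 19)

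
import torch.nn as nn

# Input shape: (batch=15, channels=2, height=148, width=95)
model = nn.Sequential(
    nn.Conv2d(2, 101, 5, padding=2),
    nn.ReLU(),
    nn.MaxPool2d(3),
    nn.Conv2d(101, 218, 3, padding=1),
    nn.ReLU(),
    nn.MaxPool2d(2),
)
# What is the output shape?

Input shape: (15, 2, 148, 95)
  -> after first Conv2d: (15, 101, 148, 95)
  -> after first MaxPool2d: (15, 101, 49, 31)
  -> after second Conv2d: (15, 218, 49, 31)
Output shape: (15, 218, 24, 15)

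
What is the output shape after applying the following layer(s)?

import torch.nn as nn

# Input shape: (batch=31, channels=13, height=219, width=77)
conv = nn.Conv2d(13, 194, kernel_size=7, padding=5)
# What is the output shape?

Input shape: (31, 13, 219, 77)
Output shape: (31, 194, 223, 81)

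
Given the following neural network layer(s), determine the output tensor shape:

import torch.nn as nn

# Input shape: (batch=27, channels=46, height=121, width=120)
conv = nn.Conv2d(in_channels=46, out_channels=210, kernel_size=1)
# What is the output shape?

Input shape: (27, 46, 121, 120)
Output shape: (27, 210, 121, 120)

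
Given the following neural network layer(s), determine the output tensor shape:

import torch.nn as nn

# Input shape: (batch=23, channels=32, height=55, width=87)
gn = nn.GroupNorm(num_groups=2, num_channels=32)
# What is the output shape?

Input shape: (23, 32, 55, 87)
Output shape: (23, 32, 55, 87)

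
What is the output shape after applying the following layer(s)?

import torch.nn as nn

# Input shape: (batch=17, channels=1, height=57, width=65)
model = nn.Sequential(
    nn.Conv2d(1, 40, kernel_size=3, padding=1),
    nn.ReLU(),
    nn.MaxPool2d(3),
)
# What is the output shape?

Input shape: (17, 1, 57, 65)
  -> after Conv2d: (17, 40, 57, 65)
  -> after ReLU: (17, 40, 57, 65)
Output shape: (17, 40, 19, 21)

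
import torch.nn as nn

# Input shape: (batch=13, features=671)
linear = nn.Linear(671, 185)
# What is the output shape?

Input shape: (13, 671)
Output shape: (13, 185)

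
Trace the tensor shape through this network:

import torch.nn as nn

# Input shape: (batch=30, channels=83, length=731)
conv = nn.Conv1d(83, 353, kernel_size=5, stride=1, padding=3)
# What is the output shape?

Input shape: (30, 83, 731)
Output shape: (30, 353, 733)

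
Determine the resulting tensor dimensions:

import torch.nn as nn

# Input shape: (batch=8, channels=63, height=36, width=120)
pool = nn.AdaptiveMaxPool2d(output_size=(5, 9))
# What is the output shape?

Input shape: (8, 63, 36, 120)
Output shape: (8, 63, 5, 9)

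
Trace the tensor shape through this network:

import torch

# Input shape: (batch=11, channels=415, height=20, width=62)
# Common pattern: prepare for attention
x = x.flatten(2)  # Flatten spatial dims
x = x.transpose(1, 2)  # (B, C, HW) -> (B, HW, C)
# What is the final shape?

Input shape: (11, 415, 20, 62)
  -> after flatten(2): (11, 415, 1240)
Output shape: (11, 1240, 415)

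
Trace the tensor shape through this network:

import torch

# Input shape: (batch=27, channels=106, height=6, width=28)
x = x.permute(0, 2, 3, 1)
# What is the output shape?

Input shape: (27, 106, 6, 28)
Output shape: (27, 6, 28, 106)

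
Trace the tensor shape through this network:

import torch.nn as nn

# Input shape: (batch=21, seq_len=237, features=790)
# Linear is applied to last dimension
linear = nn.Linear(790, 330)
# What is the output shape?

Input shape: (21, 237, 790)
Output shape: (21, 237, 330)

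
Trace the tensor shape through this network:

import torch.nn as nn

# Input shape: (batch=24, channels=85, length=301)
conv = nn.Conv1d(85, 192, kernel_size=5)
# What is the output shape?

Input shape: (24, 85, 301)
Output shape: (24, 192, 297)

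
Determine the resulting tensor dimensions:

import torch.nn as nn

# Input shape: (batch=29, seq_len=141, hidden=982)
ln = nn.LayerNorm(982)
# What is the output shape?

Input shape: (29, 141, 982)
Output shape: (29, 141, 982)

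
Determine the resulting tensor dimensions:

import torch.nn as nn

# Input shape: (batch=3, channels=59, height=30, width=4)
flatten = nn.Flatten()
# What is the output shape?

Input shape: (3, 59, 30, 4)
Output shape: (3, 7080)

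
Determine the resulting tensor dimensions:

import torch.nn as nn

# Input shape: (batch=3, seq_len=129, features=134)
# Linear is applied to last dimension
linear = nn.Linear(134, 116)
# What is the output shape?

Input shape: (3, 129, 134)
Output shape: (3, 129, 116)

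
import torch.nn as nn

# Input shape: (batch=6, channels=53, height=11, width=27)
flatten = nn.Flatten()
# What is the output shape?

Input shape: (6, 53, 11, 27)
Output shape: (6, 15741)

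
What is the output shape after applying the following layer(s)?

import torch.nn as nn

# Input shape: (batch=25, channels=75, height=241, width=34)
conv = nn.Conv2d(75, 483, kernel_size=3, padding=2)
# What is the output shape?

Input shape: (25, 75, 241, 34)
Output shape: (25, 483, 243, 36)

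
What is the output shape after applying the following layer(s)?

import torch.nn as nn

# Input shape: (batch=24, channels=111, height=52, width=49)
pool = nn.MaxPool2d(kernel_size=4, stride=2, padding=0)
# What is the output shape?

Input shape: (24, 111, 52, 49)
Output shape: (24, 111, 25, 23)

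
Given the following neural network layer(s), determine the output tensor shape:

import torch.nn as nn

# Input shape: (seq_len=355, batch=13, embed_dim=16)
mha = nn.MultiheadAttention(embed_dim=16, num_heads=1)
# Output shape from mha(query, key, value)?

Input shape: (355, 13, 16)
Output shape: (355, 13, 16)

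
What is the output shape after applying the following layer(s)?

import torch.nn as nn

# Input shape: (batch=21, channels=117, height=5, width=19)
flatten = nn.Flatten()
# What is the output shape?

Input shape: (21, 117, 5, 19)
Output shape: (21, 11115)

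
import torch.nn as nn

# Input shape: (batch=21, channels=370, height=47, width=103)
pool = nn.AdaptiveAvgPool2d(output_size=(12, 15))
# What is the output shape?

Input shape: (21, 370, 47, 103)
Output shape: (21, 370, 12, 15)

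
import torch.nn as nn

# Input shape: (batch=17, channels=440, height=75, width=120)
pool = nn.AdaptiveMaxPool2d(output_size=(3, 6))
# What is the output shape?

Input shape: (17, 440, 75, 120)
Output shape: (17, 440, 3, 6)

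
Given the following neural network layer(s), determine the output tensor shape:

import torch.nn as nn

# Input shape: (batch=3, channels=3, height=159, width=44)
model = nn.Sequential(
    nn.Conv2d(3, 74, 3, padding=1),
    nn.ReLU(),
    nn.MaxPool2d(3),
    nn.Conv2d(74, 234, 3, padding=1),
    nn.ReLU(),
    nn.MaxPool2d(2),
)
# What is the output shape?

Input shape: (3, 3, 159, 44)
  -> after first Conv2d: (3, 74, 159, 44)
  -> after first MaxPool2d: (3, 74, 53, 14)
  -> after second Conv2d: (3, 234, 53, 14)
Output shape: (3, 234, 26, 7)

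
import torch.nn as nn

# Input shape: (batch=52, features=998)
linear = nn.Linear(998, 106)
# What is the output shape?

Input shape: (52, 998)
Output shape: (52, 106)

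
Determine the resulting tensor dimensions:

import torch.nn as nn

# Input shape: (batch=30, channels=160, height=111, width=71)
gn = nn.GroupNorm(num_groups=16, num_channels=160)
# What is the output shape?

Input shape: (30, 160, 111, 71)
Output shape: (30, 160, 111, 71)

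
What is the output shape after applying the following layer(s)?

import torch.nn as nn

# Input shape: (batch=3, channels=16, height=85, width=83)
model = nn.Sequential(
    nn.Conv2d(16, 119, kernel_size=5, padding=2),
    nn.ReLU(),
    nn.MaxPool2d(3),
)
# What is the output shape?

Input shape: (3, 16, 85, 83)
  -> after Conv2d: (3, 119, 85, 83)
  -> after ReLU: (3, 119, 85, 83)
Output shape: (3, 119, 28, 27)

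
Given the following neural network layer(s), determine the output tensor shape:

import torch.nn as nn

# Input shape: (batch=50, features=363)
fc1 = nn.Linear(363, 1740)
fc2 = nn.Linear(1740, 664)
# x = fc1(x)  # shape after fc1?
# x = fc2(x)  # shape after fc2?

Input shape: (50, 363)
  -> after fc1: (50, 1740)
Output shape: (50, 664)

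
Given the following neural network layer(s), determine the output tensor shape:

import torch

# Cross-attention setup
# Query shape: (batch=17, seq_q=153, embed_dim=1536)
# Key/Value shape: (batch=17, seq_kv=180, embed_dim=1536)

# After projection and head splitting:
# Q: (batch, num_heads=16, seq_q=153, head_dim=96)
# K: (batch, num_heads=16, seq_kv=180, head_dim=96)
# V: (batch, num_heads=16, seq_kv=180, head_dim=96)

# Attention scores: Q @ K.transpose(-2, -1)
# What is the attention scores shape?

Input shape: (17, 153, 1536)
Output shape: (17, 16, 153, 180)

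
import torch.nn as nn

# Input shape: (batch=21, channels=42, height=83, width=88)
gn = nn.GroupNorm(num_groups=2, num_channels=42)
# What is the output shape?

Input shape: (21, 42, 83, 88)
Output shape: (21, 42, 83, 88)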